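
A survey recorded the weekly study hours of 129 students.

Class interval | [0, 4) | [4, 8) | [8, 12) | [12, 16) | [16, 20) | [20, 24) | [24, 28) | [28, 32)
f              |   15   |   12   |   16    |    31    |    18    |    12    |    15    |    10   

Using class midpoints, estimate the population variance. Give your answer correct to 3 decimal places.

67.761

Midpoints: 2, 6, 10, 14, 18, 22, 26, 30
n = 129, Σfm = 1974, mean = 15.3023
Σfm² = 38948
Σf(m − x̄)² = Σfm² − (Σfm)²/n = 38948 − 1974²/129 = 8741.2093
Population variance = 8741.2093 / 129 = 67.7613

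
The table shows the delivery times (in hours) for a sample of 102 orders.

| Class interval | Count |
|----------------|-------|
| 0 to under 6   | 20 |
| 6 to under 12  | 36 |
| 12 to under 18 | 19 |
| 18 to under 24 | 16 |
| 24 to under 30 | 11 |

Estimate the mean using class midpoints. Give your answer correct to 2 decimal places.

12.76

Midpoints: 3, 9, 15, 21, 27
Σfm = 20×3 + 36×9 + 19×15 + 16×21 + 11×27 = 1302
n = Σf = 102
Mean = 1302 / 102 = 12.7647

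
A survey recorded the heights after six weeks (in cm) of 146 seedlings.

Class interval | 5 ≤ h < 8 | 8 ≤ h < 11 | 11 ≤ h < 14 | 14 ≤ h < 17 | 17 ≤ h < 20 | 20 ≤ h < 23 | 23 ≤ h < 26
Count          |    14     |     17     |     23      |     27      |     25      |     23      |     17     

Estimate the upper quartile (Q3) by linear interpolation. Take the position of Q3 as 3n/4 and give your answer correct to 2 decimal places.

20.46

Cumulative frequencies: 14, 31, 54, 81, 106, 129, 146
n = 146; position = 3n/4 = 109.5.
This falls in the class 20 ≤ h < 23: L = 20, F = 106, f = 23, h = 3.
Upper quartile ≈ 20 + ((109.5 − 106) / 23) × 3 = 20.4565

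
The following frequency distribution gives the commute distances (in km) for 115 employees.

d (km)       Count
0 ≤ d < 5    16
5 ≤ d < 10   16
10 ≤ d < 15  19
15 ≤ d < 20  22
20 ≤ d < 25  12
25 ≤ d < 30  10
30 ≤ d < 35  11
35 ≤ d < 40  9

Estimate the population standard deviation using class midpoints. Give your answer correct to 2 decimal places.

Midpoints: 2.5, 7.5, 12.5, 17.5, 22.5, 27.5, 32.5, 37.5
n = 115, Σfm = 2022.5, mean = 17.5870
Σfm² = 48618.75
Σf(m − x̄)² = Σfm² − (Σfm)²/n = 48618.75 − 2022.5²/115 = 13049.1304
Population variance = 13049.1304 / 115 = 113.4707
Standard deviation = √113.4707 = 10.6523

10.65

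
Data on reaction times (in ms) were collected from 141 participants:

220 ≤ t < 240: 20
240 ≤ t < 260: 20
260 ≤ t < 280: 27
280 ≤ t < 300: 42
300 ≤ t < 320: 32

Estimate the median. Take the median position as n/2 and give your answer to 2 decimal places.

281.67

Cumulative frequencies: 20, 40, 67, 109, 141
n = 141; position = n/2 = 70.5.
This falls in the class 280 ≤ t < 300: L = 280, F = 67, f = 42, h = 20.
Median ≈ 280 + ((70.5 − 67) / 42) × 20 = 281.6667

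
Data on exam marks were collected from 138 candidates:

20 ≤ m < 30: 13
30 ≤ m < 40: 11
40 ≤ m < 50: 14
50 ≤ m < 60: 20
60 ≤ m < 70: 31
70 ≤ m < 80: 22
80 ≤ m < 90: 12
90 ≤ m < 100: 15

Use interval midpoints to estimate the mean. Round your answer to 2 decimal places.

61.96

Midpoints: 25, 35, 45, 55, 65, 75, 85, 95
Σfm = 13×25 + 11×35 + 14×45 + 20×55 + 31×65 + 22×75 + 12×85 + 15×95 = 8550
n = Σf = 138
Mean = 8550 / 138 = 61.9565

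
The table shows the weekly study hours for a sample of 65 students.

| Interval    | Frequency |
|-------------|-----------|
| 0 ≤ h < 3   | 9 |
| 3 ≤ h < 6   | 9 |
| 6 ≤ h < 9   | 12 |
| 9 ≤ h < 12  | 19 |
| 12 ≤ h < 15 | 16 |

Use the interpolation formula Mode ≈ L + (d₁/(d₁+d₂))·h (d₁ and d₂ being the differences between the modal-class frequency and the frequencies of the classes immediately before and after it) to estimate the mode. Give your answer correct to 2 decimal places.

11.10

Modal class: 9 ≤ h < 12 (highest frequency 19).
d₁ = 19 − 12 = 7, d₂ = 19 − 16 = 3
Mode ≈ 9 + (7/(7+3)) × 3 = 9 + 2.1000 = 11.1000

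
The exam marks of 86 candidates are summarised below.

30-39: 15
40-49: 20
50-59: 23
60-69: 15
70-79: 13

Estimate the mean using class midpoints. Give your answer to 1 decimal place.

Midpoints: 34.5, 44.5, 54.5, 64.5, 74.5
Σfm = 15×34.5 + 20×44.5 + 23×54.5 + 15×64.5 + 13×74.5 = 4597
n = Σf = 86
Mean = 4597 / 86 = 53.4535

53.5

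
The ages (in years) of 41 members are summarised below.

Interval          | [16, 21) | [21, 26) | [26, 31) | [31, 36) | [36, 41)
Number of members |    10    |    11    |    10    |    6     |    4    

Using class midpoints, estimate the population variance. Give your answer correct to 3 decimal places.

40.214

Midpoints: 18.5, 23.5, 28.5, 33.5, 38.5
n = 41, Σfm = 1083.5, mean = 26.4268
Σfm² = 30282.25
Σf(m − x̄)² = Σfm² − (Σfm)²/n = 30282.25 − 1083.5²/41 = 1648.7805
Population variance = 1648.7805 / 41 = 40.2142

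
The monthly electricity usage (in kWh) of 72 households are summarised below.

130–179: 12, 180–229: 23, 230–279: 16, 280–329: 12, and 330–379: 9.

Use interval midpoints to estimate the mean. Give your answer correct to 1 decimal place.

242.7

Midpoints: 154.5, 204.5, 254.5, 304.5, 354.5
Σfm = 12×154.5 + 23×204.5 + 16×254.5 + 12×304.5 + 9×354.5 = 17474
n = Σf = 72
Mean = 17474 / 72 = 242.6944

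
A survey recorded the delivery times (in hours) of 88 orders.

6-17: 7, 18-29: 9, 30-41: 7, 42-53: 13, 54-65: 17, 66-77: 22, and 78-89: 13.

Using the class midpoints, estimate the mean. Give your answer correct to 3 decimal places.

Midpoints: 11.5, 23.5, 35.5, 47.5, 59.5, 71.5, 83.5
Σfm = 7×11.5 + 9×23.5 + 7×35.5 + 13×47.5 + 17×59.5 + 22×71.5 + 13×83.5 = 4828
n = Σf = 88
Mean = 4828 / 88 = 54.8636

54.864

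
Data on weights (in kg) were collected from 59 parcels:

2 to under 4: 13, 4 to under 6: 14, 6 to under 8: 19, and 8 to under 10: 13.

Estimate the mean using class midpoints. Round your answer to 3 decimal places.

Midpoints: 3, 5, 7, 9
Σfm = 13×3 + 14×5 + 19×7 + 13×9 = 359
n = Σf = 59
Mean = 359 / 59 = 6.0847

6.085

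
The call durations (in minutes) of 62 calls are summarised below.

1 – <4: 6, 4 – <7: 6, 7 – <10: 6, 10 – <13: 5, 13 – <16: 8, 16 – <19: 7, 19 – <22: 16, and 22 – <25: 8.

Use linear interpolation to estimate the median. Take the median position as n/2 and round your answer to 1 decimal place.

16.0

Cumulative frequencies: 6, 12, 18, 23, 31, 38, 54, 62
n = 62; position = n/2 = 31.
This falls in the class 13 – <16: L = 13, F = 23, f = 8, h = 3.
Median ≈ 13 + ((31 − 23) / 8) × 3 = 16.0000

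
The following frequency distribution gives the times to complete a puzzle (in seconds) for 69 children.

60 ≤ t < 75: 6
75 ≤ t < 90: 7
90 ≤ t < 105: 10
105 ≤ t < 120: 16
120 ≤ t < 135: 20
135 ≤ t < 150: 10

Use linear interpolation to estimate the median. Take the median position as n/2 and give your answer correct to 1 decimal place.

Cumulative frequencies: 6, 13, 23, 39, 59, 69
n = 69; position = n/2 = 34.5.
This falls in the class 105 ≤ t < 120: L = 105, F = 23, f = 16, h = 15.
Median ≈ 105 + ((34.5 − 23) / 16) × 15 = 115.7812

115.8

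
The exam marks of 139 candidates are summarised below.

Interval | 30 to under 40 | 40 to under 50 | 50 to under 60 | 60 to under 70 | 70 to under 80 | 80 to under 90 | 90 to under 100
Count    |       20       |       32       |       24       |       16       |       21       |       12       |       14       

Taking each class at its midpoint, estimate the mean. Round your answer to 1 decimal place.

Midpoints: 35, 45, 55, 65, 75, 85, 95
Σfm = 20×35 + 32×45 + 24×55 + 16×65 + 21×75 + 12×85 + 14×95 = 8425
n = Σf = 139
Mean = 8425 / 139 = 60.6115

60.6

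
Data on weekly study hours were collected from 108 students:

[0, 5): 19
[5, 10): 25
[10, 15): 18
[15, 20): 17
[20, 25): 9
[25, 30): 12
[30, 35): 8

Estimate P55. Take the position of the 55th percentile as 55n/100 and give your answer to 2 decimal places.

14.28

Cumulative frequencies: 19, 44, 62, 79, 88, 100, 108
n = 108; position = 55n/100 = 59.4.
This falls in the class [10, 15): L = 10, F = 44, f = 18, h = 5.
55th percentile ≈ 10 + ((59.4 − 44) / 18) × 5 = 14.2778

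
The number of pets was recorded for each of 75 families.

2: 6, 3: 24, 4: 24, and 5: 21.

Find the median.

4

Cumulative frequencies: 6, 30, 54, 75
n = 75, so the median is the value in position (n+1)/2 = 38.
Position 38 falls at value 4.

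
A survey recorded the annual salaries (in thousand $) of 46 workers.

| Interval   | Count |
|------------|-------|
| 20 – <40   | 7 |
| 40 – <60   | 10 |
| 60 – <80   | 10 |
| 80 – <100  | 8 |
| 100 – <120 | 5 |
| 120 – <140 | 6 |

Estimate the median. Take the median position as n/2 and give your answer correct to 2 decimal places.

Cumulative frequencies: 7, 17, 27, 35, 40, 46
n = 46; position = n/2 = 23.
This falls in the class 60 – <80: L = 60, F = 17, f = 10, h = 20.
Median ≈ 60 + ((23 − 17) / 10) × 20 = 72.0000

72.00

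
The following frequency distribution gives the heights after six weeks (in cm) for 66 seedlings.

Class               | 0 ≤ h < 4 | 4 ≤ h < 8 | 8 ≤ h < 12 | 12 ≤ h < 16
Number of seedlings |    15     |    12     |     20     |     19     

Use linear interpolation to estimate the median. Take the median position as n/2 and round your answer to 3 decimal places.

Cumulative frequencies: 15, 27, 47, 66
n = 66; position = n/2 = 33.
This falls in the class 8 ≤ h < 12: L = 8, F = 27, f = 20, h = 4.
Median ≈ 8 + ((33 − 27) / 20) × 4 = 9.2000

9.200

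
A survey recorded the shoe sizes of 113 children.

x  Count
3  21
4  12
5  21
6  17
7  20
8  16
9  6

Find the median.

Cumulative frequencies: 21, 33, 54, 71, 91, 107, 113
n = 113, so the median is the value in position (n+1)/2 = 57.
Position 57 falls at value 6.

6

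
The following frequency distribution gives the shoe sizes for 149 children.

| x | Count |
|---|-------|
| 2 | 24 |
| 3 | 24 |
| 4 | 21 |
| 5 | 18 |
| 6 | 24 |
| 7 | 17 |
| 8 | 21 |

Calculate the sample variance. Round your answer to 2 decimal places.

4.13

Values: 2, 3, 4, 5, 6, 7, 8
n = 149, Σfx = 725, mean = 4.8658
Σfx² = 4139
Σf(x − x̄)² = Σfx² − (Σfx)²/n = 4139 − 725²/149 = 611.3154
Sample variance = 611.3154 / 148 = 4.1305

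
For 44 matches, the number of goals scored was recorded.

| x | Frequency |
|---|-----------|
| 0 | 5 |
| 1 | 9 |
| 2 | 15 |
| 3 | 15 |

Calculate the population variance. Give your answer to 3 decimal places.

0.992

Values: 0, 1, 2, 3
n = 44, Σfx = 84, mean = 1.9091
Σfx² = 204
Σf(x − x̄)² = Σfx² − (Σfx)²/n = 204 − 84²/44 = 43.6364
Population variance = 43.6364 / 44 = 0.9917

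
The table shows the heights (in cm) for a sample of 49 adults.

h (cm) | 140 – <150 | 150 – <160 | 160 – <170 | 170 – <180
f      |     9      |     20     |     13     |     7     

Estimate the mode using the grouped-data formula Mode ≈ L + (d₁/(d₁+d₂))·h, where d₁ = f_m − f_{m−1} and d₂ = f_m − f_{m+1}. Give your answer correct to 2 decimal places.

156.11

Modal class: 150 – <160 (highest frequency 20).
d₁ = 20 − 9 = 11, d₂ = 20 − 13 = 7
Mode ≈ 150 + (11/(11+7)) × 10 = 150 + 6.1111 = 156.1111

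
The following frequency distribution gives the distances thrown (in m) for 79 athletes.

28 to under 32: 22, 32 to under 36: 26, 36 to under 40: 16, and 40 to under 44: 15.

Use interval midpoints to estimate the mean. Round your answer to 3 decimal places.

Midpoints: 30, 34, 38, 42
Σfm = 22×30 + 26×34 + 16×38 + 15×42 = 2782
n = Σf = 79
Mean = 2782 / 79 = 35.2152

35.215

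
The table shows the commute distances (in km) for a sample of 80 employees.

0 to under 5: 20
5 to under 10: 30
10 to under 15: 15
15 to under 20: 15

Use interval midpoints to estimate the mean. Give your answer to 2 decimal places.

Midpoints: 2.5, 7.5, 12.5, 17.5
Σfm = 20×2.5 + 30×7.5 + 15×12.5 + 15×17.5 = 725
n = Σf = 80
Mean = 725 / 80 = 9.0625

9.06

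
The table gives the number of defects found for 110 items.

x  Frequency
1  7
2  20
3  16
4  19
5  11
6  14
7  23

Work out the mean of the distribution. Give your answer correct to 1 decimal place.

Values: 1, 2, 3, 4, 5, 6, 7
Σfx = 7×1 + 20×2 + 16×3 + 19×4 + 11×5 + 14×6 + 23×7 = 471
n = Σf = 110
Mean = 471 / 110 = 4.2818

4.3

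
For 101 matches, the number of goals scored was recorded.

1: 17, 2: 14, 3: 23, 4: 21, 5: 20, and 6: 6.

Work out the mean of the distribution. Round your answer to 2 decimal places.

3.31

Values: 1, 2, 3, 4, 5, 6
Σfx = 17×1 + 14×2 + 23×3 + 21×4 + 20×5 + 6×6 = 334
n = Σf = 101
Mean = 334 / 101 = 3.3069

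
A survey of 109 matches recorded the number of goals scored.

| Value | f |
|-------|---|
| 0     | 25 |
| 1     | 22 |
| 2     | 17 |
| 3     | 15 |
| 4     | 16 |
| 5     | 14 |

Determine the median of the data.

2

Cumulative frequencies: 25, 47, 64, 79, 95, 109
n = 109, so the median is the value in position (n+1)/2 = 55.
Position 55 falls at value 2.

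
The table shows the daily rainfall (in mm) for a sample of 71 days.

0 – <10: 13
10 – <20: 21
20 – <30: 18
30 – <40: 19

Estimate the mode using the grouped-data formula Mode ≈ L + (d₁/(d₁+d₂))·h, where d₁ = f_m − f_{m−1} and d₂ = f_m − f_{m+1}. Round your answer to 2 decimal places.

Modal class: 10 – <20 (highest frequency 21).
d₁ = 21 − 13 = 8, d₂ = 21 − 18 = 3
Mode ≈ 10 + (8/(8+3)) × 10 = 10 + 7.2727 = 17.2727

17.27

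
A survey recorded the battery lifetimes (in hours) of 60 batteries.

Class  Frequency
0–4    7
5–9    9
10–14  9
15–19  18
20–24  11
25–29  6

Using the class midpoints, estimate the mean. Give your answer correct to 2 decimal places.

Midpoints: 2, 7, 12, 17, 22, 27
Σfm = 7×2 + 9×7 + 9×12 + 18×17 + 11×22 + 6×27 = 895
n = Σf = 60
Mean = 895 / 60 = 14.9167

14.92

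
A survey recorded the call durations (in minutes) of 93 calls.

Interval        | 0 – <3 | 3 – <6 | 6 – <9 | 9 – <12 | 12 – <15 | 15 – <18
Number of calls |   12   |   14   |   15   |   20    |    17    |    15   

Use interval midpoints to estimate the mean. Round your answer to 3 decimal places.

9.468

Midpoints: 1.5, 4.5, 7.5, 10.5, 13.5, 16.5
Σfm = 12×1.5 + 14×4.5 + 15×7.5 + 20×10.5 + 17×13.5 + 15×16.5 = 880.5
n = Σf = 93
Mean = 880.5 / 93 = 9.4677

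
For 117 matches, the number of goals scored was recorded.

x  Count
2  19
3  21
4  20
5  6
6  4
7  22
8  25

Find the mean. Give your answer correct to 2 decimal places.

5.03

Values: 2, 3, 4, 5, 6, 7, 8
Σfx = 19×2 + 21×3 + 20×4 + 6×5 + 4×6 + 22×7 + 25×8 = 589
n = Σf = 117
Mean = 589 / 117 = 5.0342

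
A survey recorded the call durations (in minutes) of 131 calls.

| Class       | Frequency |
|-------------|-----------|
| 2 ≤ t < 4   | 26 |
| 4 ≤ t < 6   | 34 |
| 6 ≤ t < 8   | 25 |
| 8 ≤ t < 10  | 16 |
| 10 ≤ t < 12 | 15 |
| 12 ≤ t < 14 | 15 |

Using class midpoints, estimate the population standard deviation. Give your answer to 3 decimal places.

Midpoints: 3, 5, 7, 9, 11, 13
n = 131, Σfm = 927, mean = 7.0763
Σfm² = 7955
Σf(m − x̄)² = Σfm² − (Σfm)²/n = 7955 − 927²/131 = 1395.2366
Population variance = 1395.2366 / 131 = 10.6507
Standard deviation = √10.6507 = 3.2635

3.264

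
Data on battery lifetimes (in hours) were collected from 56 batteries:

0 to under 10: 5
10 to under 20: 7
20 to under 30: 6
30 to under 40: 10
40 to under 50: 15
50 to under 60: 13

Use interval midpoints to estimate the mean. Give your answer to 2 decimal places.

36.07

Midpoints: 5, 15, 25, 35, 45, 55
Σfm = 5×5 + 7×15 + 6×25 + 10×35 + 15×45 + 13×55 = 2020
n = Σf = 56
Mean = 2020 / 56 = 36.0714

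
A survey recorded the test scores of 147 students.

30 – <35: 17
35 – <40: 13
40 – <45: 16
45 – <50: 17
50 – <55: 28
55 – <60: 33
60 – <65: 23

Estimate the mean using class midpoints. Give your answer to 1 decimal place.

Midpoints: 32.5, 37.5, 42.5, 47.5, 52.5, 57.5, 62.5
Σfm = 17×32.5 + 13×37.5 + 16×42.5 + 17×47.5 + 28×52.5 + 33×57.5 + 23×62.5 = 7332.5
n = Σf = 147
Mean = 7332.5 / 147 = 49.8810

49.9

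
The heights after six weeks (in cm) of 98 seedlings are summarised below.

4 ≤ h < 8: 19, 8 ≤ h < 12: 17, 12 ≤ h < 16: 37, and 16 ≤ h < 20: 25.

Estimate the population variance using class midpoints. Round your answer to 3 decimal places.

17.766

Midpoints: 6, 10, 14, 18
n = 98, Σfm = 1252, mean = 12.7755
Σfm² = 17736
Σf(m − x̄)² = Σfm² − (Σfm)²/n = 17736 − 1252²/98 = 1741.0612
Population variance = 1741.0612 / 98 = 17.7659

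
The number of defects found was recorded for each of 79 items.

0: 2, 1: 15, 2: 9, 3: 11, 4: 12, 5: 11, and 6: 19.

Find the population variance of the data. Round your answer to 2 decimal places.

3.64

Values: 0, 1, 2, 3, 4, 5, 6
n = 79, Σfx = 283, mean = 3.5823
Σfx² = 1301
Σf(x − x̄)² = Σfx² − (Σfx)²/n = 1301 − 283²/79 = 287.2152
Population variance = 287.2152 / 79 = 3.6356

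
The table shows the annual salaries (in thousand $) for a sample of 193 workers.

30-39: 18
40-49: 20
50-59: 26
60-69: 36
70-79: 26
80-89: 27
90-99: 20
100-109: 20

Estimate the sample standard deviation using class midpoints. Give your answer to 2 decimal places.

21.04

Midpoints: 34.5, 44.5, 54.5, 64.5, 74.5, 84.5, 94.5, 104.5
n = 193, Σfm = 13448.5, mean = 69.6813
Σfm² = 1022128.25
Σf(m − x̄)² = Σfm² − (Σfm)²/n = 1022128.25 − 13448.5²/193 = 85018.6528
Sample variance = 85018.6528 / 192 = 442.8055
Standard deviation = √442.8055 = 21.0429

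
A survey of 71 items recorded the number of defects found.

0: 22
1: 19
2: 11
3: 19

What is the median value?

1

Cumulative frequencies: 22, 41, 52, 71
n = 71, so the median is the value in position (n+1)/2 = 36.
Position 36 falls at value 1.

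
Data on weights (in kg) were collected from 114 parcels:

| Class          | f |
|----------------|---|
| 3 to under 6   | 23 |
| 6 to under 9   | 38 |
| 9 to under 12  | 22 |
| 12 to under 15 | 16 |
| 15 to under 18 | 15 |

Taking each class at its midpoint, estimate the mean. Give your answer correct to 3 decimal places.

9.500

Midpoints: 4.5, 7.5, 10.5, 13.5, 16.5
Σfm = 23×4.5 + 38×7.5 + 22×10.5 + 16×13.5 + 15×16.5 = 1083
n = Σf = 114
Mean = 1083 / 114 = 9.5000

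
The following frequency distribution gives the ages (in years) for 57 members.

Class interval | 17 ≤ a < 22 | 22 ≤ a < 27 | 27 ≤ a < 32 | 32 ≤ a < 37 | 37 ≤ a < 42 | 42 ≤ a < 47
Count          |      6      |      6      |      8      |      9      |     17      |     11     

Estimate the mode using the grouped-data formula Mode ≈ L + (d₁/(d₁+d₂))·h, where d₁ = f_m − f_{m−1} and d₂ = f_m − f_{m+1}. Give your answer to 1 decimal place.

39.9

Modal class: 37 ≤ a < 42 (highest frequency 17).
d₁ = 17 − 9 = 8, d₂ = 17 − 11 = 6
Mode ≈ 37 + (8/(8+6)) × 5 = 37 + 2.8571 = 39.8571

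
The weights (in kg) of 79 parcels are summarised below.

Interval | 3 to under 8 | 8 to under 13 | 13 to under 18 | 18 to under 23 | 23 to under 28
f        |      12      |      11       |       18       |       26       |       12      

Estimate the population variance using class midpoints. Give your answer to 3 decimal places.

41.187

Midpoints: 5.5, 10.5, 15.5, 20.5, 25.5
n = 79, Σfm = 1299.5, mean = 16.4494
Σfm² = 24629.75
Σf(m − x̄)² = Σfm² − (Σfm)²/n = 24629.75 − 1299.5²/79 = 3253.7975
Population variance = 3253.7975 / 79 = 41.1873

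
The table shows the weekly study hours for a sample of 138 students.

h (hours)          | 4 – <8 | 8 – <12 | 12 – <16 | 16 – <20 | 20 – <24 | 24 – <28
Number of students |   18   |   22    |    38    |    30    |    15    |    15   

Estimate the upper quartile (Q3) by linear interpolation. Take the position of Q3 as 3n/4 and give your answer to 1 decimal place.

19.4

Cumulative frequencies: 18, 40, 78, 108, 123, 138
n = 138; position = 3n/4 = 103.5.
This falls in the class 16 – <20: L = 16, F = 78, f = 30, h = 4.
Upper quartile ≈ 16 + ((103.5 − 78) / 30) × 4 = 19.4000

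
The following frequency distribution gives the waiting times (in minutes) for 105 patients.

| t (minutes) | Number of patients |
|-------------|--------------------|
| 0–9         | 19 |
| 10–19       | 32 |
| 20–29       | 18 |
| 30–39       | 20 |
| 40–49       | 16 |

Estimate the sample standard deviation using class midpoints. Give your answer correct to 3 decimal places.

13.478

Midpoints: 4.5, 14.5, 24.5, 34.5, 44.5
n = 105, Σfm = 2392.5, mean = 22.7857
Σfm² = 73406.25
Σf(m − x̄)² = Σfm² − (Σfm)²/n = 73406.25 − 2392.5²/105 = 18891.4286
Sample variance = 18891.4286 / 104 = 181.6484
Standard deviation = √181.6484 = 13.4777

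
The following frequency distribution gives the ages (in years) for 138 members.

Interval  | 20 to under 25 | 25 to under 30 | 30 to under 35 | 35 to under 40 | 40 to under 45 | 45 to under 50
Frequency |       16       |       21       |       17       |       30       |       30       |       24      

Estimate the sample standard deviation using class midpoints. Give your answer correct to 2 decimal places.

Midpoints: 22.5, 27.5, 32.5, 37.5, 42.5, 47.5
n = 138, Σfm = 5030, mean = 36.4493
Σfm² = 192462.5
Σf(m − x̄)² = Σfm² − (Σfm)²/n = 192462.5 − 5030²/138 = 9122.6449
Sample variance = 9122.6449 / 137 = 66.5886
Standard deviation = √66.5886 = 8.1602

8.16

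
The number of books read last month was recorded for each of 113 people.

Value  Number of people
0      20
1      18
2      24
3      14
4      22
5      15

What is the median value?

2

Cumulative frequencies: 20, 38, 62, 76, 98, 113
n = 113, so the median is the value in position (n+1)/2 = 57.
Position 57 falls at value 2.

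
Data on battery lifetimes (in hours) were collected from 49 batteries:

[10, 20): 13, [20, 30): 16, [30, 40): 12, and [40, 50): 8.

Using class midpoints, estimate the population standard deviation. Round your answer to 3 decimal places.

10.342

Midpoints: 15, 25, 35, 45
n = 49, Σfm = 1375, mean = 28.0612
Σfm² = 43825
Σf(m − x̄)² = Σfm² − (Σfm)²/n = 43825 − 1375²/49 = 5240.8163
Population variance = 5240.8163 / 49 = 106.9554
Standard deviation = √106.9554 = 10.3419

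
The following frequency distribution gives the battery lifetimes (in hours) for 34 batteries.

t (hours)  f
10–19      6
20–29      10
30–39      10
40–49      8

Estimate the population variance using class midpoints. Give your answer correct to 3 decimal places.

Midpoints: 14.5, 24.5, 34.5, 44.5
n = 34, Σfm = 1033, mean = 30.3824
Σfm² = 35008.5
Σf(m − x̄)² = Σfm² − (Σfm)²/n = 35008.5 − 1033²/34 = 3623.5294
Population variance = 3623.5294 / 34 = 106.5744

106.574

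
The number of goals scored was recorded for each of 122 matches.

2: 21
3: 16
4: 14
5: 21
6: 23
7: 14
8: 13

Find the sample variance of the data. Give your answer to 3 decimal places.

Values: 2, 3, 4, 5, 6, 7, 8
n = 122, Σfx = 591, mean = 4.8443
Σfx² = 3323
Σf(x − x̄)² = Σfx² − (Σfx)²/n = 3323 − 591²/122 = 460.0410
Sample variance = 460.0410 / 121 = 3.8020

3.802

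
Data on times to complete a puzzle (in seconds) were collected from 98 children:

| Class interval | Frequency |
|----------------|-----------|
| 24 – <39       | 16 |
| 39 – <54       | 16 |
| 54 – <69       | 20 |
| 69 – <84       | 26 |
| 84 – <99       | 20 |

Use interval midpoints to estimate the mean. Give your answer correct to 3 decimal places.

64.255

Midpoints: 31.5, 46.5, 61.5, 76.5, 91.5
Σfm = 16×31.5 + 16×46.5 + 20×61.5 + 26×76.5 + 20×91.5 = 6297
n = Σf = 98
Mean = 6297 / 98 = 64.2551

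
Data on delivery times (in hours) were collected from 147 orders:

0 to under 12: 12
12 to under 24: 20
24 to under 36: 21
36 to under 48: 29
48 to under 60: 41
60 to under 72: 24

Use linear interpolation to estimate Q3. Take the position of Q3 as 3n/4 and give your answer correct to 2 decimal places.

56.27

Cumulative frequencies: 12, 32, 53, 82, 123, 147
n = 147; position = 3n/4 = 110.25.
This falls in the class 48 to under 60: L = 48, F = 82, f = 41, h = 12.
Upper quartile ≈ 48 + ((110.25 − 82) / 41) × 12 = 56.2683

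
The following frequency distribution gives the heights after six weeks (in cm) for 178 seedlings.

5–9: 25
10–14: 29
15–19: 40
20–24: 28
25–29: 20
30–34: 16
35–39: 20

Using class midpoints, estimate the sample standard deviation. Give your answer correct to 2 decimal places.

Midpoints: 7, 12, 17, 22, 27, 32, 37
n = 178, Σfm = 3611, mean = 20.2865
Σfm² = 88857
Σf(m − x̄)² = Σfm² − (Σfm)²/n = 88857 − 3611²/178 = 15602.3876
Sample variance = 15602.3876 / 177 = 88.1491
Standard deviation = √88.1491 = 9.3888

9.39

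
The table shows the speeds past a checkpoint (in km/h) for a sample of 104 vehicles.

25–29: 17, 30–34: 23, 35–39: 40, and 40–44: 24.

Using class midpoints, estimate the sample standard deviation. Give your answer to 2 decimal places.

Midpoints: 27, 32, 37, 42
n = 104, Σfm = 3683, mean = 35.4135
Σfm² = 133041
Σf(m − x̄)² = Σfm² − (Σfm)²/n = 133041 − 3683²/104 = 2613.2212
Sample variance = 2613.2212 / 103 = 25.3711
Standard deviation = √25.3711 = 5.0370

5.04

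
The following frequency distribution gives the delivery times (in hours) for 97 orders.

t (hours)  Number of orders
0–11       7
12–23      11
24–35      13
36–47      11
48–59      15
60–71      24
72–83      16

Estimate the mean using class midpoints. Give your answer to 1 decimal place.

Midpoints: 5.5, 17.5, 29.5, 41.5, 53.5, 65.5, 77.5
Σfm = 7×5.5 + 11×17.5 + 13×29.5 + 11×41.5 + 15×53.5 + 24×65.5 + 16×77.5 = 4685.5
n = Σf = 97
Mean = 4685.5 / 97 = 48.3041

48.3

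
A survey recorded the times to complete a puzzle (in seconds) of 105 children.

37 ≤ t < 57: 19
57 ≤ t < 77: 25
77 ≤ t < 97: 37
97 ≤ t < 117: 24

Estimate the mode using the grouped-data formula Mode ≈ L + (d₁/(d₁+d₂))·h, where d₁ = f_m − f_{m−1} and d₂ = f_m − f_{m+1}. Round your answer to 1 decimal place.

Modal class: 77 ≤ t < 97 (highest frequency 37).
d₁ = 37 − 25 = 12, d₂ = 37 − 24 = 13
Mode ≈ 77 + (12/(12+13)) × 20 = 77 + 9.6000 = 86.6000

86.6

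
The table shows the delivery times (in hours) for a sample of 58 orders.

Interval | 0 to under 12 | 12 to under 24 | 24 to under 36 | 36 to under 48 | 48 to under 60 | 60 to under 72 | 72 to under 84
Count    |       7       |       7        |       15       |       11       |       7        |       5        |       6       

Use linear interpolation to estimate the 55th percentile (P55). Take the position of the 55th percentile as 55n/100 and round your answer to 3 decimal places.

39.164

Cumulative frequencies: 7, 14, 29, 40, 47, 52, 58
n = 58; position = 55n/100 = 31.9.
This falls in the class 36 to under 48: L = 36, F = 29, f = 11, h = 12.
55th percentile ≈ 36 + ((31.9 − 29) / 11) × 12 = 39.1636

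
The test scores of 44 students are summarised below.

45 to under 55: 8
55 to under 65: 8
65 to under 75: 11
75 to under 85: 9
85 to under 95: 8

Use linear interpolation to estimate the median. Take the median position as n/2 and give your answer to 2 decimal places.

70.45

Cumulative frequencies: 8, 16, 27, 36, 44
n = 44; position = n/2 = 22.
This falls in the class 65 to under 75: L = 65, F = 16, f = 11, h = 10.
Median ≈ 65 + ((22 − 16) / 11) × 10 = 70.4545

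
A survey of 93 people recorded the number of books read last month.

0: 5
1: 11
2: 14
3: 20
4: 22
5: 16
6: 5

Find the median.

3

Cumulative frequencies: 5, 16, 30, 50, 72, 88, 93
n = 93, so the median is the value in position (n+1)/2 = 47.
Position 47 falls at value 3.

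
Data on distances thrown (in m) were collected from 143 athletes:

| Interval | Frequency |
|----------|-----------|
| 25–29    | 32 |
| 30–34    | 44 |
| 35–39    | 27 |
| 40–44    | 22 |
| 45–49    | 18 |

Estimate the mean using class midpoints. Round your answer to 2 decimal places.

Midpoints: 27, 32, 37, 42, 47
Σfm = 32×27 + 44×32 + 27×37 + 22×42 + 18×47 = 5041
n = Σf = 143
Mean = 5041 / 143 = 35.2517

35.25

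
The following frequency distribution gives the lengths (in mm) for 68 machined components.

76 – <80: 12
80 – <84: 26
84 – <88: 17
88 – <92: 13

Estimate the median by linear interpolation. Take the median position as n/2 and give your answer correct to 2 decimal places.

Cumulative frequencies: 12, 38, 55, 68
n = 68; position = n/2 = 34.
This falls in the class 80 – <84: L = 80, F = 12, f = 26, h = 4.
Median ≈ 80 + ((34 − 12) / 26) × 4 = 83.3846

83.38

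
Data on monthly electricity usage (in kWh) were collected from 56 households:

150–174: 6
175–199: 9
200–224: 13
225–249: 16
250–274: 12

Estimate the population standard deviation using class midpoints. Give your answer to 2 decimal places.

Midpoints: 162, 187, 212, 237, 262
n = 56, Σfm = 12347, mean = 220.4821
Σfm² = 2778889
Σf(m − x̄)² = Σfm² − (Σfm)²/n = 2778889 − 12347²/56 = 56595.9821
Population variance = 56595.9821 / 56 = 1010.6425
Standard deviation = √1010.6425 = 31.7906

31.79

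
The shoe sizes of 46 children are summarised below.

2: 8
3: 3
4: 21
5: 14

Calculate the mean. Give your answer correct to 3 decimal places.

3.891

Values: 2, 3, 4, 5
Σfx = 8×2 + 3×3 + 21×4 + 14×5 = 179
n = Σf = 46
Mean = 179 / 46 = 3.8913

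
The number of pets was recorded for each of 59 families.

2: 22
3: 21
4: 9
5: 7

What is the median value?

3

Cumulative frequencies: 22, 43, 52, 59
n = 59, so the median is the value in position (n+1)/2 = 30.
Position 30 falls at value 3.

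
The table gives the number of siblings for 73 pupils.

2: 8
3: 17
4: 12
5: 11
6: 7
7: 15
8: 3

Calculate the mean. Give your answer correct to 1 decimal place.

Values: 2, 3, 4, 5, 6, 7, 8
Σfx = 8×2 + 17×3 + 12×4 + 11×5 + 7×6 + 15×7 + 3×8 = 341
n = Σf = 73
Mean = 341 / 73 = 4.6712

4.7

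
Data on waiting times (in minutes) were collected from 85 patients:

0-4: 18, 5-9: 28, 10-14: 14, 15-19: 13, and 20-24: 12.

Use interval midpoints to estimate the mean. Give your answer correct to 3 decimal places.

Midpoints: 2, 7, 12, 17, 22
Σfm = 18×2 + 28×7 + 14×12 + 13×17 + 12×22 = 885
n = Σf = 85
Mean = 885 / 85 = 10.4118

10.412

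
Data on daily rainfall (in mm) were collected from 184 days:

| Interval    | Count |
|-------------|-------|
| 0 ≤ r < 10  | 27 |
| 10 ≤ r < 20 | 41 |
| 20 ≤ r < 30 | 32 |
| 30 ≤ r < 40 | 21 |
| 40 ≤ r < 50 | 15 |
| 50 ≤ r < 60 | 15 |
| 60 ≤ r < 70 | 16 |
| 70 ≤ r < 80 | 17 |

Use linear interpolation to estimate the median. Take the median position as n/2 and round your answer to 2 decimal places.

Cumulative frequencies: 27, 68, 100, 121, 136, 151, 167, 184
n = 184; position = n/2 = 92.
This falls in the class 20 ≤ r < 30: L = 20, F = 68, f = 32, h = 10.
Median ≈ 20 + ((92 − 68) / 32) × 10 = 27.5000

27.50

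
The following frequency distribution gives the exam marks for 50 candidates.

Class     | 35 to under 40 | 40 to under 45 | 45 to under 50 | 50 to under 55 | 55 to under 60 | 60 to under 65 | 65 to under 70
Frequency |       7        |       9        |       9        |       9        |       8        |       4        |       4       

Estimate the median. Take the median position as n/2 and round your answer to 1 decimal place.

50.0

Cumulative frequencies: 7, 16, 25, 34, 42, 46, 50
n = 50; position = n/2 = 25.
This falls in the class 45 to under 50: L = 45, F = 16, f = 9, h = 5.
Median ≈ 45 + ((25 − 16) / 9) × 5 = 50.0000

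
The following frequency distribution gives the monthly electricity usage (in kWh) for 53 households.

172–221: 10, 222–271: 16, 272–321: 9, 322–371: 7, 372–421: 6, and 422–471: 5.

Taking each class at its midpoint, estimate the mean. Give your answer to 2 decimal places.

294.61

Midpoints: 196.5, 246.5, 296.5, 346.5, 396.5, 446.5
Σfm = 10×196.5 + 16×246.5 + 9×296.5 + 7×346.5 + 6×396.5 + 5×446.5 = 15614.5
n = Σf = 53
Mean = 15614.5 / 53 = 294.6132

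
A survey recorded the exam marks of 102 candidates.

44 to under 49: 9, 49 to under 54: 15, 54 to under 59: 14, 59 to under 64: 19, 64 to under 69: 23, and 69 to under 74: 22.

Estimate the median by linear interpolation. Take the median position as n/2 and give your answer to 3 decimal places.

62.421

Cumulative frequencies: 9, 24, 38, 57, 80, 102
n = 102; position = n/2 = 51.
This falls in the class 59 to under 64: L = 59, F = 38, f = 19, h = 5.
Median ≈ 59 + ((51 − 38) / 19) × 5 = 62.4211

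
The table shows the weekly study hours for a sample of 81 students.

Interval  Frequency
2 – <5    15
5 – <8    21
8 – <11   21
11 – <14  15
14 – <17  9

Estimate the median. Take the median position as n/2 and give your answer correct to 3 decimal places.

Cumulative frequencies: 15, 36, 57, 72, 81
n = 81; position = n/2 = 40.5.
This falls in the class 8 – <11: L = 8, F = 36, f = 21, h = 3.
Median ≈ 8 + ((40.5 − 36) / 21) × 3 = 8.6429

8.643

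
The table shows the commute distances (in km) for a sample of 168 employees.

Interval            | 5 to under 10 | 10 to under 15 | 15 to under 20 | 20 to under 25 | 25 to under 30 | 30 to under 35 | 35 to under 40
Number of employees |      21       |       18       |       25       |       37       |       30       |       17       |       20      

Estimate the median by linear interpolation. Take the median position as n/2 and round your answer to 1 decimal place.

22.7

Cumulative frequencies: 21, 39, 64, 101, 131, 148, 168
n = 168; position = n/2 = 84.
This falls in the class 20 to under 25: L = 20, F = 64, f = 37, h = 5.
Median ≈ 20 + ((84 − 64) / 37) × 5 = 22.7027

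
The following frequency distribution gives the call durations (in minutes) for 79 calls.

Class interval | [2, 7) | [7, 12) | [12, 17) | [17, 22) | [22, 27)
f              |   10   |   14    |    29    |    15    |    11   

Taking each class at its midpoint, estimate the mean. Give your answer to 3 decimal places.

Midpoints: 4.5, 9.5, 14.5, 19.5, 24.5
Σfm = 10×4.5 + 14×9.5 + 29×14.5 + 15×19.5 + 11×24.5 = 1160.5
n = Σf = 79
Mean = 1160.5 / 79 = 14.6899

14.690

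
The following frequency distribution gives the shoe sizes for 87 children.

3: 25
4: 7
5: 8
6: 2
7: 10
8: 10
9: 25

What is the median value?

Cumulative frequencies: 25, 32, 40, 42, 52, 62, 87
n = 87, so the median is the value in position (n+1)/2 = 44.
Position 44 falls at value 7.

7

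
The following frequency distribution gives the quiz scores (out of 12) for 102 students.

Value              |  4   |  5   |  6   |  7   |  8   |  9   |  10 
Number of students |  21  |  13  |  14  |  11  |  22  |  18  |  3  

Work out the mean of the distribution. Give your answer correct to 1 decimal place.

6.6

Values: 4, 5, 6, 7, 8, 9, 10
Σfx = 21×4 + 13×5 + 14×6 + 11×7 + 22×8 + 18×9 + 3×10 = 678
n = Σf = 102
Mean = 678 / 102 = 6.6471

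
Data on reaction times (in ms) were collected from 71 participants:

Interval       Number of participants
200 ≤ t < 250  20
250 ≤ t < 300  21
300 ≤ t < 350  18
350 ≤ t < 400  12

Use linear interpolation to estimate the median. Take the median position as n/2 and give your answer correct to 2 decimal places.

286.90

Cumulative frequencies: 20, 41, 59, 71
n = 71; position = n/2 = 35.5.
This falls in the class 250 ≤ t < 300: L = 250, F = 20, f = 21, h = 50.
Median ≈ 250 + ((35.5 − 20) / 21) × 50 = 286.9048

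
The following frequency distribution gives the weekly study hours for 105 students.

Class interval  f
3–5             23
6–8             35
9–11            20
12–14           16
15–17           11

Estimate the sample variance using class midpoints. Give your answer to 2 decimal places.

14.66

Midpoints: 4, 7, 10, 13, 16
n = 105, Σfm = 921, mean = 8.7714
Σfm² = 9603
Σf(m − x̄)² = Σfm² − (Σfm)²/n = 9603 − 921²/105 = 1524.5143
Sample variance = 1524.5143 / 104 = 14.6588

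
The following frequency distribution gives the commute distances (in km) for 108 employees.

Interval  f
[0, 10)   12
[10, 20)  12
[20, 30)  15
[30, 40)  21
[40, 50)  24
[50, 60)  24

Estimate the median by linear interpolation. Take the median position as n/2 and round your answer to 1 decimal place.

Cumulative frequencies: 12, 24, 39, 60, 84, 108
n = 108; position = n/2 = 54.
This falls in the class [30, 40): L = 30, F = 39, f = 21, h = 10.
Median ≈ 30 + ((54 − 39) / 21) × 10 = 37.1429

37.1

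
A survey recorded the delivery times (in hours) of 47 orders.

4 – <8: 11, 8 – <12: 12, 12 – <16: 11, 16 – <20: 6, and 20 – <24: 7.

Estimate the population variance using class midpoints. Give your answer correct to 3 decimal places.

29.219

Midpoints: 6, 10, 14, 18, 22
n = 47, Σfm = 602, mean = 12.8085
Σfm² = 9084
Σf(m − x̄)² = Σfm² − (Σfm)²/n = 9084 − 602²/47 = 1373.2766
Population variance = 1373.2766 / 47 = 29.2187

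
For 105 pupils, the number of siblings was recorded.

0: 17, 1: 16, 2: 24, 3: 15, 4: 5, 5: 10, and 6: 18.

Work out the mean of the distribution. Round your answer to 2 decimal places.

Values: 0, 1, 2, 3, 4, 5, 6
Σfx = 17×0 + 16×1 + 24×2 + 15×3 + 5×4 + 10×5 + 18×6 = 287
n = Σf = 105
Mean = 287 / 105 = 2.7333

2.73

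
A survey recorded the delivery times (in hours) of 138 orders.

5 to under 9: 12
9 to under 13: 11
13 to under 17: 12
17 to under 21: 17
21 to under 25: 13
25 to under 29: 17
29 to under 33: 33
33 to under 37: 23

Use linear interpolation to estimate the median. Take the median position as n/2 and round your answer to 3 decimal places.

Cumulative frequencies: 12, 23, 35, 52, 65, 82, 115, 138
n = 138; position = n/2 = 69.
This falls in the class 25 to under 29: L = 25, F = 65, f = 17, h = 4.
Median ≈ 25 + ((69 − 65) / 17) × 4 = 25.9412

25.941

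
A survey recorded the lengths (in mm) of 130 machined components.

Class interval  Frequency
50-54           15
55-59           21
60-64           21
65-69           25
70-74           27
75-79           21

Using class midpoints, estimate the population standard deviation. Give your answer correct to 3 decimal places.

Midpoints: 52, 57, 62, 67, 72, 77
n = 130, Σfm = 8515, mean = 65.5000
Σfm² = 566215
Σf(m − x̄)² = Σfm² − (Σfm)²/n = 566215 − 8515²/130 = 8482.5000
Population variance = 8482.5000 / 130 = 65.2500
Standard deviation = √65.2500 = 8.0777

8.078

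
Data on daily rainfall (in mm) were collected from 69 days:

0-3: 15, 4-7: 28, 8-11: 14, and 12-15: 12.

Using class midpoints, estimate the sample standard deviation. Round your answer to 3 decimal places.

4.039

Midpoints: 1.5, 5.5, 9.5, 13.5
n = 69, Σfm = 471.5, mean = 6.8333
Σfm² = 4331.25
Σf(m − x̄)² = Σfm² − (Σfm)²/n = 4331.25 − 471.5²/69 = 1109.3333
Sample variance = 1109.3333 / 68 = 16.3137
Standard deviation = √16.3137 = 4.0390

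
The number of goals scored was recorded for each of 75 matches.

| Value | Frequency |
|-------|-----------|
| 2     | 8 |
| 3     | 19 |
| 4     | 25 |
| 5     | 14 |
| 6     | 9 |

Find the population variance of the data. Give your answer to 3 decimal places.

1.345

Values: 2, 3, 4, 5, 6
n = 75, Σfx = 297, mean = 3.9600
Σfx² = 1277
Σf(x − x̄)² = Σfx² − (Σfx)²/n = 1277 − 297²/75 = 100.8800
Population variance = 100.8800 / 75 = 1.3451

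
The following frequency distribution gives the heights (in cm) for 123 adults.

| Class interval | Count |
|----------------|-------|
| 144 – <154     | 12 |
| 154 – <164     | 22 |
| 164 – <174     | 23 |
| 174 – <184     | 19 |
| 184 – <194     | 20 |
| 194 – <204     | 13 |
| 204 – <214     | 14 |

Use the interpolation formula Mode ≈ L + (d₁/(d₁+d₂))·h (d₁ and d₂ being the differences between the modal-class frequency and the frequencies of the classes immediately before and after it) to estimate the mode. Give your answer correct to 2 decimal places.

166.00

Modal class: 164 – <174 (highest frequency 23).
d₁ = 23 − 22 = 1, d₂ = 23 − 19 = 4
Mode ≈ 164 + (1/(1+4)) × 10 = 164 + 2.0000 = 166.0000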